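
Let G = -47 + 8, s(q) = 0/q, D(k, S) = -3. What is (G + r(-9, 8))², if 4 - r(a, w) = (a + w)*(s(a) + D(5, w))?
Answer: 1444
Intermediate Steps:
s(q) = 0
r(a, w) = 4 + 3*a + 3*w (r(a, w) = 4 - (a + w)*(0 - 3) = 4 - (a + w)*(-3) = 4 - (-3*a - 3*w) = 4 + (3*a + 3*w) = 4 + 3*a + 3*w)
G = -39
(G + r(-9, 8))² = (-39 + (4 + 3*(-9) + 3*8))² = (-39 + (4 - 27 + 24))² = (-39 + 1)² = (-38)² = 1444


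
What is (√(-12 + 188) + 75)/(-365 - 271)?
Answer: -25/212 - √11/159 ≈ -0.13878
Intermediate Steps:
(√(-12 + 188) + 75)/(-365 - 271) = (√176 + 75)/(-636) = (4*√11 + 75)*(-1/636) = (75 + 4*√11)*(-1/636) = -25/212 - √11/159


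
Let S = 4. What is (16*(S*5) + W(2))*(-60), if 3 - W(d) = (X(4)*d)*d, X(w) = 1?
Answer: -19140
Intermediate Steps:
W(d) = 3 - d² (W(d) = 3 - 1*d*d = 3 - d*d = 3 - d²)
(16*(S*5) + W(2))*(-60) = (16*(4*5) + (3 - 1*2²))*(-60) = (16*20 + (3 - 1*4))*(-60) = (320 + (3 - 4))*(-60) = (320 - 1)*(-60) = 319*(-60) = -19140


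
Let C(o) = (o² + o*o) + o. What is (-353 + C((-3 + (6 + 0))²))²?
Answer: 33124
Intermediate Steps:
C(o) = o + 2*o² (C(o) = (o² + o²) + o = 2*o² + o = o + 2*o²)
(-353 + C((-3 + (6 + 0))²))² = (-353 + (-3 + (6 + 0))²*(1 + 2*(-3 + (6 + 0))²))² = (-353 + (-3 + 6)²*(1 + 2*(-3 + 6)²))² = (-353 + 3²*(1 + 2*3²))² = (-353 + 9*(1 + 2*9))² = (-353 + 9*(1 + 18))² = (-353 + 9*19)² = (-353 + 171)² = (-182)² = 33124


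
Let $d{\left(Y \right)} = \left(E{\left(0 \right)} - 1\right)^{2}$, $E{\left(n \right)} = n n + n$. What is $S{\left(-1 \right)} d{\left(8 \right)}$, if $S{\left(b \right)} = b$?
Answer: $-1$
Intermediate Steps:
$E{\left(n \right)} = n + n^{2}$ ($E{\left(n \right)} = n^{2} + n = n + n^{2}$)
$d{\left(Y \right)} = 1$ ($d{\left(Y \right)} = \left(0 \left(1 + 0\right) - 1\right)^{2} = \left(0 \cdot 1 - 1\right)^{2} = \left(0 - 1\right)^{2} = \left(-1\right)^{2} = 1$)
$S{\left(-1 \right)} d{\left(8 \right)} = \left(-1\right) 1 = -1$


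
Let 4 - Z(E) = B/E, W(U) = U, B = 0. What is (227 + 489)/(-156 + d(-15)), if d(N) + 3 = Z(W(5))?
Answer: -716/155 ≈ -4.6194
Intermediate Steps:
Z(E) = 4 (Z(E) = 4 - 0/E = 4 - 1*0 = 4 + 0 = 4)
d(N) = 1 (d(N) = -3 + 4 = 1)
(227 + 489)/(-156 + d(-15)) = (227 + 489)/(-156 + 1) = 716/(-155) = 716*(-1/155) = -716/155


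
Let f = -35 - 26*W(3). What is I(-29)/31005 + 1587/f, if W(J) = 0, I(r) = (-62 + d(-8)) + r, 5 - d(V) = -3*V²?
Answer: -37133/819 ≈ -45.339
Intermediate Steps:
d(V) = 5 + 3*V² (d(V) = 5 - (-3)*V² = 5 + 3*V²)
I(r) = 135 + r (I(r) = (-62 + (5 + 3*(-8)²)) + r = (-62 + (5 + 3*64)) + r = (-62 + (5 + 192)) + r = (-62 + 197) + r = 135 + r)
f = -35 (f = -35 - 26*0 = -35 + 0 = -35)
I(-29)/31005 + 1587/f = (135 - 29)/31005 + 1587/(-35) = 106*(1/31005) + 1587*(-1/35) = 2/585 - 1587/35 = -37133/819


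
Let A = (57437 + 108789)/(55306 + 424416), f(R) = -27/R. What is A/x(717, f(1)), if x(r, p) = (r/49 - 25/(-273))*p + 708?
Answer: 52942981/47433472194 ≈ 0.0011162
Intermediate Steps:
x(r, p) = 708 + p*(25/273 + r/49) (x(r, p) = (r*(1/49) - 25*(-1/273))*p + 708 = (r/49 + 25/273)*p + 708 = (25/273 + r/49)*p + 708 = p*(25/273 + r/49) + 708 = 708 + p*(25/273 + r/49))
A = 83113/239861 (A = 166226/479722 = 166226*(1/479722) = 83113/239861 ≈ 0.34650)
A/x(717, f(1)) = 83113/(239861*(708 + 25*(-27/1)/273 + (1/49)*(-27/1)*717)) = 83113/(239861*(708 + 25*(-27*1)/273 + (1/49)*(-27*1)*717)) = 83113/(239861*(708 + (25/273)*(-27) + (1/49)*(-27)*717)) = 83113/(239861*(708 - 225/91 - 19359/49)) = 83113/(239861*(197754/637)) = (83113/239861)*(637/197754) = 52942981/47433472194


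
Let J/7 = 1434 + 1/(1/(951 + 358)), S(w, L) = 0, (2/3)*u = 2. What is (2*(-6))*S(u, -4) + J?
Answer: 19201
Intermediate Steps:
u = 3 (u = (3/2)*2 = 3)
J = 19201 (J = 7*(1434 + 1/(1/(951 + 358))) = 7*(1434 + 1/(1/1309)) = 7*(1434 + 1309) = 7*2743 = 19201)
(2*(-6))*S(u, -4) + J = (2*(-6))*0 + 19201 = -12*0 + 19201 = 0 + 19201 = 19201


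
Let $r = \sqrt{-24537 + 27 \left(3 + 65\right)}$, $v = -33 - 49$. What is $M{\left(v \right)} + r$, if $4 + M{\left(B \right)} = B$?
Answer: $-86 + i \sqrt{22701} \approx -86.0 + 150.67 i$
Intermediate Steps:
$v = -82$
$M{\left(B \right)} = -4 + B$
$r = i \sqrt{22701}$ ($r = \sqrt{-24537 + 27 \cdot 68} = \sqrt{-24537 + 1836} = \sqrt{-22701} = i \sqrt{22701} \approx 150.67 i$)
$M{\left(v \right)} + r = \left(-4 - 82\right) + i \sqrt{22701} = -86 + i \sqrt{22701}$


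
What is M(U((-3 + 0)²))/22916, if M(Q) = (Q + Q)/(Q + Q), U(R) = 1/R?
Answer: 1/22916 ≈ 4.3638e-5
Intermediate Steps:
M(Q) = 1 (M(Q) = (2*Q)/((2*Q)) = (2*Q)*(1/(2*Q)) = 1)
M(U((-3 + 0)²))/22916 = 1/22916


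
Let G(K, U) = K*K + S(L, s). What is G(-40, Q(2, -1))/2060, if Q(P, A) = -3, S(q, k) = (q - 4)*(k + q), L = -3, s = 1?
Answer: 807/1030 ≈ 0.78349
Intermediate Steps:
S(q, k) = (-4 + q)*(k + q)
G(K, U) = 14 + K² (G(K, U) = K*K + ((-3)² - 4*1 - 4*(-3) + 1*(-3)) = K² + (9 - 4 + 12 - 3) = K² + 14 = 14 + K²)
G(-40, Q(2, -1))/2060 = (14 + (-40)²)/2060 = (14 + 1600)*(1/2060) = 1614*(1/2060) = 807/1030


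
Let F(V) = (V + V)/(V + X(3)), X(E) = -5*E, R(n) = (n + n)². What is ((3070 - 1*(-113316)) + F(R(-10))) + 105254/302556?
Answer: 1355739637475/11648406 ≈ 1.1639e+5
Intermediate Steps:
R(n) = 4*n² (R(n) = (2*n)² = 4*n²)
F(V) = 2*V/(-15 + V) (F(V) = (V + V)/(V - 5*3) = (2*V)/(V - 15) = (2*V)/(-15 + V) = 2*V/(-15 + V))
((3070 - 1*(-113316)) + F(R(-10))) + 105254/302556 = ((3070 - 1*(-113316)) + 2*(4*(-10)²)/(-15 + 4*(-10)²)) + 105254/302556 = ((3070 + 113316) + 2*(4*100)/(-15 + 4*100)) + 105254*(1/302556) = (116386 + 2*400/(-15 + 400)) + 52627/151278 = (116386 + 2*400/385) + 52627/151278 = (116386 + 2*400*(1/385)) + 52627/151278 = (116386 + 160/77) + 52627/151278 = 8961882/77 + 52627/151278 = 1355739637475/11648406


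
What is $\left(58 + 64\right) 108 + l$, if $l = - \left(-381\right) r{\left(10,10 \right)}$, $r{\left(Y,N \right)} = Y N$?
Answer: $51276$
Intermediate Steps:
$r{\left(Y,N \right)} = N Y$
$l = 38100$ ($l = - \left(-381\right) 10 \cdot 10 = - \left(-381\right) 100 = \left(-1\right) \left(-38100\right) = 38100$)
$\left(58 + 64\right) 108 + l = \left(58 + 64\right) 108 + 38100 = 122 \cdot 108 + 38100 = 13176 + 38100 = 51276$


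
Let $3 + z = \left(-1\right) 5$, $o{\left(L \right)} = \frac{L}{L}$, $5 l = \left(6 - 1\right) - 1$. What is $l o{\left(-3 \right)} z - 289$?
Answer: $- \frac{1477}{5} \approx -295.4$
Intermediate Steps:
$l = \frac{4}{5}$ ($l = \frac{\left(6 - 1\right) - 1}{5} = \frac{5 - 1}{5} = \frac{1}{5} \cdot 4 = \frac{4}{5} \approx 0.8$)
$o{\left(L \right)} = 1$
$z = -8$ ($z = -3 - 5 = -8$)
$l o{\left(-3 \right)} z - 289 = \frac{4}{5} \cdot 1 \left(-8\right) - 289 = \frac{4}{5} \left(-8\right) - 289 = - \frac{32}{5} - 289 = - \frac{1477}{5}$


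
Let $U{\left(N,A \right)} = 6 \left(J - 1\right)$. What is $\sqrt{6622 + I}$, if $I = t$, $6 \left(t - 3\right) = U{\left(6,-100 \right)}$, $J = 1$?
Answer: $5 \sqrt{265} \approx 81.394$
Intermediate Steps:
$U{\left(N,A \right)} = 0$ ($U{\left(N,A \right)} = 6 \left(1 - 1\right) = 6 \cdot 0 = 0$)
$t = 3$ ($t = 3 + \frac{1}{6} \cdot 0 = 3 + 0 = 3$)
$I = 3$
$\sqrt{6622 + I} = \sqrt{6622 + 3} = \sqrt{6625} = 5 \sqrt{265}$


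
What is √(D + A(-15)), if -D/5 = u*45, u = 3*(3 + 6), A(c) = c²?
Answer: 15*I*√26 ≈ 76.485*I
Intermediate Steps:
u = 27 (u = 3*9 = 27)
D = -6075 (D = -135*45 = -5*1215 = -6075)
√(D + A(-15)) = √(-6075 + (-15)²) = √(-6075 + 225) = √(-5850) = 15*I*√26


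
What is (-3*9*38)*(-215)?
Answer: 220590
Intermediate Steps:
(-3*9*38)*(-215) = -27*38*(-215) = -1026*(-215) = 220590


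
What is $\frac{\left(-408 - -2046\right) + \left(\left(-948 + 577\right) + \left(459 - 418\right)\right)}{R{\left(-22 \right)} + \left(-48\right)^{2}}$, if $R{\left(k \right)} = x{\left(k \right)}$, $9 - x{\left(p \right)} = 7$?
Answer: $\frac{654}{1153} \approx 0.56722$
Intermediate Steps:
$x{\left(p \right)} = 2$ ($x{\left(p \right)} = 9 - 7 = 2$)
$R{\left(k \right)} = 2$
$\frac{\left(-408 - -2046\right) + \left(\left(-948 + 577\right) + \left(459 - 418\right)\right)}{R{\left(-22 \right)} + \left(-48\right)^{2}} = \frac{\left(-408 - -2046\right) + \left(\left(-948 + 577\right) + \left(459 - 418\right)\right)}{2 + \left(-48\right)^{2}} = \frac{\left(-408 + 2046\right) + \left(-371 + 41\right)}{2 + 2304} = \frac{1638 - 330}{2306} = 1308 \cdot \frac{1}{2306} = \frac{654}{1153}$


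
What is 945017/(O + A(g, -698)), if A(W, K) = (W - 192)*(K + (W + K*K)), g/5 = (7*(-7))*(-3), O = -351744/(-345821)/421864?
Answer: 17233498974424481/4824779797265145327 ≈ 0.0035719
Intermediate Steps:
O = 43968/18236178793 (O = -351744*(-1/345821)*(1/421864) = (351744/345821)*(1/421864) = 43968/18236178793 ≈ 2.4110e-6)
g = 735 (g = 5*((7*(-7))*(-3)) = 5*(-49*(-3)) = 5*147 = 735)
A(W, K) = (-192 + W)*(K + W + K**2) (A(W, K) = (-192 + W)*(K + (W + K**2)) = (-192 + W)*(K + W + K**2))
945017/(O + A(g, -698)) = 945017/(43968/18236178793 + (735**2 - 192*(-698) - 192*735 - 192*(-698)**2 - 698*735 + 735*(-698)**2)) = 945017/(43968/18236178793 + (540225 + 134016 - 141120 - 192*487204 - 513030 + 735*487204)) = 945017/(43968/18236178793 + (540225 + 134016 - 141120 - 93543168 - 513030 + 358094940)) = 945017/(43968/18236178793 + 264571863) = 945017/(4824779797265145327/18236178793) = 945017*(18236178793/4824779797265145327) = 17233498974424481/4824779797265145327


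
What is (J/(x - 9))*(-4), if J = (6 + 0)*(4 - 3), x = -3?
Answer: 2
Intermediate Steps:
J = 6 (J = 6*1 = 6)
(J/(x - 9))*(-4) = (6/(-3 - 9))*(-4) = (6/(-12))*(-4) = (6*(-1/12))*(-4) = -½*(-4) = 2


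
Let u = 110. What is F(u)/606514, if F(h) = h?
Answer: 55/303257 ≈ 0.00018136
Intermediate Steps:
F(u)/606514 = 110/606514 = 110*(1/606514) = 55/303257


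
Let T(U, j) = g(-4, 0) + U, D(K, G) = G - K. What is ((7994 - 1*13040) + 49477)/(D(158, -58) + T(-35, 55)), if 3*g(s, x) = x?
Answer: -44431/251 ≈ -177.02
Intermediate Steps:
g(s, x) = x/3
T(U, j) = U (T(U, j) = (⅓)*0 + U = 0 + U = U)
((7994 - 1*13040) + 49477)/(D(158, -58) + T(-35, 55)) = ((7994 - 1*13040) + 49477)/((-58 - 1*158) - 35) = ((7994 - 13040) + 49477)/((-58 - 158) - 35) = (-5046 + 49477)/(-216 - 35) = 44431/(-251) = 44431*(-1/251) = -44431/251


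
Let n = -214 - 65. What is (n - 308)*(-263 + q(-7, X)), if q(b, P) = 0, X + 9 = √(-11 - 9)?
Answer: 154381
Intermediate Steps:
n = -279
X = -9 + 2*I*√5 (X = -9 + √(-11 - 9) = -9 + √(-20) = -9 + 2*I*√5 ≈ -9.0 + 4.4721*I)
(n - 308)*(-263 + q(-7, X)) = (-279 - 308)*(-263 + 0) = -587*(-263) = 154381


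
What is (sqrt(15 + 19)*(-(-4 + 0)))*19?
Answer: 76*sqrt(34) ≈ 443.15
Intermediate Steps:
(sqrt(15 + 19)*(-(-4 + 0)))*19 = (sqrt(34)*(-1*(-4)))*19 = (sqrt(34)*4)*19 = (4*sqrt(34))*19 = 76*sqrt(34)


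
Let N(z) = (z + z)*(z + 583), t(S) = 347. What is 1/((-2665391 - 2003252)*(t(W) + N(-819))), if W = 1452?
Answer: -1/1806368006345 ≈ -5.5360e-13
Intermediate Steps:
N(z) = 2*z*(583 + z) (N(z) = (2*z)*(583 + z) = 2*z*(583 + z))
1/((-2665391 - 2003252)*(t(W) + N(-819))) = 1/((-2665391 - 2003252)*(347 + 2*(-819)*(583 - 819))) = 1/(-4668643*(347 + 2*(-819)*(-236))) = 1/(-4668643*(347 + 386568)) = 1/(-4668643*386915) = 1/(-1806368006345) = -1/1806368006345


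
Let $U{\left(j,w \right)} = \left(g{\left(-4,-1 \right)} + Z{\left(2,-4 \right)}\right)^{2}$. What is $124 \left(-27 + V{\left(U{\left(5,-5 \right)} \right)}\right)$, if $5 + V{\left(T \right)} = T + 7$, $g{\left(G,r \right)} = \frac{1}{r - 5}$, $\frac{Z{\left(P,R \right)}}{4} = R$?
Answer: $\frac{263779}{9} \approx 29309.0$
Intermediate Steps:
$Z{\left(P,R \right)} = 4 R$
$g{\left(G,r \right)} = \frac{1}{-5 + r}$
$U{\left(j,w \right)} = \frac{9409}{36}$ ($U{\left(j,w \right)} = \left(\frac{1}{-5 - 1} + 4 \left(-4\right)\right)^{2} = \left(\frac{1}{-6} - 16\right)^{2} = \left(- \frac{1}{6} - 16\right)^{2} = \left(- \frac{97}{6}\right)^{2} = \frac{9409}{36}$)
$V{\left(T \right)} = 2 + T$ ($V{\left(T \right)} = -5 + \left(T + 7\right) = -5 + \left(7 + T\right) = 2 + T$)
$124 \left(-27 + V{\left(U{\left(5,-5 \right)} \right)}\right) = 124 \left(-27 + \left(2 + \frac{9409}{36}\right)\right) = 124 \left(-27 + \frac{9481}{36}\right) = 124 \cdot \frac{8509}{36} = \frac{263779}{9}$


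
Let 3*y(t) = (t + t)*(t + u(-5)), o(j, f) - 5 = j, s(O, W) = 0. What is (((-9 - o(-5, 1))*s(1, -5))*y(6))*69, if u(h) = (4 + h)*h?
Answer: 0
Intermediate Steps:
u(h) = h*(4 + h)
o(j, f) = 5 + j
y(t) = 2*t*(5 + t)/3 (y(t) = ((t + t)*(t - 5*(4 - 5)))/3 = ((2*t)*(t - 5*(-1)))/3 = ((2*t)*(t + 5))/3 = ((2*t)*(5 + t))/3 = (2*t*(5 + t))/3 = 2*t*(5 + t)/3)
(((-9 - o(-5, 1))*s(1, -5))*y(6))*69 = (((-9 - (5 - 5))*0)*((⅔)*6*(5 + 6)))*69 = (((-9 - 1*0)*0)*((⅔)*6*11))*69 = (((-9 + 0)*0)*44)*69 = (-9*0*44)*69 = (0*44)*69 = 0*69 = 0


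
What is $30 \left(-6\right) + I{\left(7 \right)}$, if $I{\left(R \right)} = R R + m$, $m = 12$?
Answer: $-119$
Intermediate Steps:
$I{\left(R \right)} = 12 + R^{2}$ ($I{\left(R \right)} = R R + 12 = R^{2} + 12 = 12 + R^{2}$)
$30 \left(-6\right) + I{\left(7 \right)} = 30 \left(-6\right) + \left(12 + 7^{2}\right) = -180 + \left(12 + 49\right) = -180 + 61 = -119$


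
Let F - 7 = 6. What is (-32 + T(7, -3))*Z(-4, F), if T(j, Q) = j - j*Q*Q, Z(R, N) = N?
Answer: -1144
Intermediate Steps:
F = 13 (F = 7 + 6 = 13)
T(j, Q) = j - j*Q**2 (T(j, Q) = j - Q*j*Q = j - j*Q**2)
(-32 + T(7, -3))*Z(-4, F) = (-32 + 7*(1 - 1*(-3)**2))*13 = (-32 + 7*(1 - 1*9))*13 = (-32 + 7*(1 - 9))*13 = (-32 + 7*(-8))*13 = (-32 - 56)*13 = -88*13 = -1144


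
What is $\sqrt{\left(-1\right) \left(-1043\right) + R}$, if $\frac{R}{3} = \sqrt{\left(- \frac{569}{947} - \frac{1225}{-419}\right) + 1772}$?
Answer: $\frac{\sqrt{164214806297507 + 49995918 \sqrt{158366038195}}}{396793} \approx 34.196$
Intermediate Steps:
$R = \frac{126 \sqrt{158366038195}}{396793}$ ($R = 3 \sqrt{\left(- \frac{569}{947} - \frac{1225}{-419}\right) + 1772} = 3 \sqrt{\left(\left(-569\right) \frac{1}{947} - - \frac{1225}{419}\right) + 1772} = 3 \sqrt{\left(- \frac{569}{947} + \frac{1225}{419}\right) + 1772} = 3 \sqrt{\frac{921664}{396793} + 1772} = 3 \sqrt{\frac{704038860}{396793}} = 3 \frac{42 \sqrt{158366038195}}{396793} = \frac{126 \sqrt{158366038195}}{396793} \approx 126.37$)
$\sqrt{\left(-1\right) \left(-1043\right) + R} = \sqrt{\left(-1\right) \left(-1043\right) + \frac{126 \sqrt{158366038195}}{396793}} = \sqrt{1043 + \frac{126 \sqrt{158366038195}}{396793}}$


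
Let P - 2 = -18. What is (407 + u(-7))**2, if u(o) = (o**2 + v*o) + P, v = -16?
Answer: 304704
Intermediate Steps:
P = -16 (P = 2 - 18 = -16)
u(o) = -16 + o**2 - 16*o (u(o) = (o**2 - 16*o) - 16 = -16 + o**2 - 16*o)
(407 + u(-7))**2 = (407 + (-16 + (-7)**2 - 16*(-7)))**2 = (407 + (-16 + 49 + 112))**2 = (407 + 145)**2 = 552**2 = 304704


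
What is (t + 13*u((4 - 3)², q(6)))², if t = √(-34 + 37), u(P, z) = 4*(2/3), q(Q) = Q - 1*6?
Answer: 10843/9 + 208*√3/3 ≈ 1324.9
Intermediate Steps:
q(Q) = -6 + Q (q(Q) = Q - 6 = -6 + Q)
u(P, z) = 8/3 (u(P, z) = 4*(2*(⅓)) = 4*(⅔) = 8/3)
t = √3 ≈ 1.7320
(t + 13*u((4 - 3)², q(6)))² = (√3 + 13*(8/3))² = (√3 + 104/3)² = (104/3 + √3)²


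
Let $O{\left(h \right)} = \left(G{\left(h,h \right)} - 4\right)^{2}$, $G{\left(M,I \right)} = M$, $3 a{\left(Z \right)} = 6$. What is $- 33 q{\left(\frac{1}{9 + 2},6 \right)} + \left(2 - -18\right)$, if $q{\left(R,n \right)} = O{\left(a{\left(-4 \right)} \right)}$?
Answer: $-112$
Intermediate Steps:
$a{\left(Z \right)} = 2$ ($a{\left(Z \right)} = \frac{1}{3} \cdot 6 = 2$)
$O{\left(h \right)} = \left(-4 + h\right)^{2}$ ($O{\left(h \right)} = \left(h - 4\right)^{2} = \left(-4 + h\right)^{2}$)
$q{\left(R,n \right)} = 4$ ($q{\left(R,n \right)} = \left(-4 + 2\right)^{2} = \left(-2\right)^{2} = 4$)
$- 33 q{\left(\frac{1}{9 + 2},6 \right)} + \left(2 - -18\right) = \left(-33\right) 4 + \left(2 - -18\right) = -132 + \left(2 + 18\right) = -132 + 20 = -112$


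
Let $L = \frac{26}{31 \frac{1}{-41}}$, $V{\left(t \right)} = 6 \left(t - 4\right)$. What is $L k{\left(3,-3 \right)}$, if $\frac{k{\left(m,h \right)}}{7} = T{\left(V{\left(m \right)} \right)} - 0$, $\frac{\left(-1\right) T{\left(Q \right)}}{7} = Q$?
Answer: $- \frac{313404}{31} \approx -10110.0$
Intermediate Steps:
$V{\left(t \right)} = -24 + 6 t$ ($V{\left(t \right)} = 6 \left(-4 + t\right) = -24 + 6 t$)
$T{\left(Q \right)} = - 7 Q$
$k{\left(m,h \right)} = 1176 - 294 m$ ($k{\left(m,h \right)} = 7 \left(- 7 \left(-24 + 6 m\right) - 0\right) = 7 \left(\left(168 - 42 m\right) + 0\right) = 7 \left(168 - 42 m\right) = 1176 - 294 m$)
$L = - \frac{1066}{31}$ ($L = \frac{26}{31 \left(- \frac{1}{41}\right)} = \frac{26}{- \frac{31}{41}} = 26 \left(- \frac{41}{31}\right) = - \frac{1066}{31} \approx -34.387$)
$L k{\left(3,-3 \right)} = - \frac{1066 \left(1176 - 882\right)}{31} = \left(- \frac{1066}{31}\right) 294 = - \frac{313404}{31}$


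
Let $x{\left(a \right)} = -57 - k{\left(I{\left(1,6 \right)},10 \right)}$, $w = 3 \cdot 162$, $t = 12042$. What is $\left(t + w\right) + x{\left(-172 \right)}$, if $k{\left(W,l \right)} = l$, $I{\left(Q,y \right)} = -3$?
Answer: $12461$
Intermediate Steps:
$w = 486$
$x{\left(a \right)} = -67$ ($x{\left(a \right)} = -57 - 10 = -67$)
$\left(t + w\right) + x{\left(-172 \right)} = \left(12042 + 486\right) - 67 = 12528 - 67 = 12461$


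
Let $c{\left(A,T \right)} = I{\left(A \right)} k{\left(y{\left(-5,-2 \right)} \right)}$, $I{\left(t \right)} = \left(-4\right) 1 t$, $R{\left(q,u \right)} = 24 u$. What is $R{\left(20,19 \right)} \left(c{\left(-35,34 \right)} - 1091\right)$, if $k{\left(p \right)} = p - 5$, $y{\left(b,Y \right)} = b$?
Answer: $-1135896$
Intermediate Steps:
$I{\left(t \right)} = - 4 t$
$k{\left(p \right)} = -5 + p$
$c{\left(A,T \right)} = 40 A$ ($c{\left(A,T \right)} = - 4 A \left(-5 - 5\right) = - 4 A \left(-10\right) = 40 A$)
$R{\left(20,19 \right)} \left(c{\left(-35,34 \right)} - 1091\right) = 24 \cdot 19 \left(40 \left(-35\right) - 1091\right) = 456 \left(-1400 - 1091\right) = 456 \left(-2491\right) = -1135896$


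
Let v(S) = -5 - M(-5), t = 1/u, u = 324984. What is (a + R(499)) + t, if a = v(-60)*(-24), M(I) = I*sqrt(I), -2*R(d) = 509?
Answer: -43710347/324984 - 120*I*sqrt(5) ≈ -134.5 - 268.33*I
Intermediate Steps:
R(d) = -509/2 (R(d) = -1/2*509 = -509/2)
M(I) = I**(3/2)
t = 1/324984 ≈ 3.0771e-6
v(S) = -5 + 5*I*sqrt(5) (v(S) = -5 - (-5)**(3/2) = -5 - (-5)*I*sqrt(5) = -5 + 5*I*sqrt(5))
a = 120 - 120*I*sqrt(5) (a = (-5 + 5*I*sqrt(5))*(-24) = 120 - 120*I*sqrt(5) ≈ 120.0 - 268.33*I)
(a + R(499)) + t = ((120 - 120*I*sqrt(5)) - 509/2) + 1/324984 = (-269/2 - 120*I*sqrt(5)) + 1/324984 = -43710347/324984 - 120*I*sqrt(5)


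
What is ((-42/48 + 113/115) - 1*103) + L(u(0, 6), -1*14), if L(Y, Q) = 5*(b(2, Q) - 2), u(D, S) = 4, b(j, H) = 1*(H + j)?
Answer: -159061/920 ≈ -172.89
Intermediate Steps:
b(j, H) = H + j
L(Y, Q) = 5*Q (L(Y, Q) = 5*((Q + 2) - 2) = 5*((2 + Q) - 2) = 5*Q)
((-42/48 + 113/115) - 1*103) + L(u(0, 6), -1*14) = ((-42/48 + 113/115) - 1*103) + 5*(-1*14) = ((-42*1/48 + 113*(1/115)) - 103) + 5*(-14) = ((-7/8 + 113/115) - 103) - 70 = (99/920 - 103) - 70 = -94661/920 - 70 = -159061/920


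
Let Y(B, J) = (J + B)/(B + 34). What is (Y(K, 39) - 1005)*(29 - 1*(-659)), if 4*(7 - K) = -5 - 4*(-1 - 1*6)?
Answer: -97382272/141 ≈ -6.9065e+5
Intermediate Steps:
K = 5/4 (K = 7 - (-5 - 4*(-1 - 1*6))/4 = 7 - (-5 - 4*(-1 - 6))/4 = 7 - (-5 - 4*(-7))/4 = 7 - (-5 + 28)/4 = 7 - ¼*23 = 7 - 23/4 = 5/4 ≈ 1.2500)
Y(B, J) = (B + J)/(34 + B)
(Y(K, 39) - 1005)*(29 - 1*(-659)) = ((5/4 + 39)/(34 + 5/4) - 1005)*(29 - 1*(-659)) = ((161/4)/(141/4) - 1005)*(29 + 659) = ((4/141)*(161/4) - 1005)*688 = (161/141 - 1005)*688 = -141544/141*688 = -97382272/141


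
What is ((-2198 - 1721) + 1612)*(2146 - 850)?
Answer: -2989872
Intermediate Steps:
((-2198 - 1721) + 1612)*(2146 - 850) = (-3919 + 1612)*1296 = -2307*1296 = -2989872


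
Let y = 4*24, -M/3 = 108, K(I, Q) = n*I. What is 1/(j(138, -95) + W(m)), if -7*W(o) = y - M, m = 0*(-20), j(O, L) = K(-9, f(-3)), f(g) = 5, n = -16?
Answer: 1/84 ≈ 0.011905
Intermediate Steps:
K(I, Q) = -16*I
j(O, L) = 144 (j(O, L) = -16*(-9) = 144)
M = -324 (M = -3*108 = -324)
m = 0
y = 96
W(o) = -60 (W(o) = -(96 - 1*(-324))/7 = -(96 + 324)/7 = -⅐*420 = -60)
1/(j(138, -95) + W(m)) = 1/(144 - 60) = 1/84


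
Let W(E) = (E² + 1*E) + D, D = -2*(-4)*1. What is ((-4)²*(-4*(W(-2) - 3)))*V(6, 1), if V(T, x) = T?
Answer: -2688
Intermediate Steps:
D = 8 (D = 8*1 = 8)
W(E) = 8 + E + E² (W(E) = (E² + 1*E) + 8 = (E² + E) + 8 = (E + E²) + 8 = 8 + E + E²)
((-4)²*(-4*(W(-2) - 3)))*V(6, 1) = ((-4)²*(-4*((8 - 2 + (-2)²) - 3)))*6 = (16*(-4*((8 - 2 + 4) - 3)))*6 = (16*(-4*(10 - 3)))*6 = (16*(-4*7))*6 = (16*(-28))*6 = -448*6 = -2688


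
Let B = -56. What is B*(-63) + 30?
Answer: 3558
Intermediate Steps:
B*(-63) + 30 = -56*(-63) + 30 = 3528 + 30 = 3558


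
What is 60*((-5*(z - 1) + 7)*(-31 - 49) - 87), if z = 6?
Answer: 81180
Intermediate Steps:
60*((-5*(z - 1) + 7)*(-31 - 49) - 87) = 60*((-5*(6 - 1) + 7)*(-31 - 49) - 87) = 60*((-5*5 + 7)*(-80) - 87) = 60*((-25 + 7)*(-80) - 87) = 60*(-18*(-80) - 87) = 60*(1440 - 87) = 60*1353 = 81180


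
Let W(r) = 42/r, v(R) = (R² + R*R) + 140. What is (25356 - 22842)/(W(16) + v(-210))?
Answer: 20112/706741 ≈ 0.028457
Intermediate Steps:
v(R) = 140 + 2*R² (v(R) = (R² + R²) + 140 = 2*R² + 140 = 140 + 2*R²)
(25356 - 22842)/(W(16) + v(-210)) = (25356 - 22842)/(42/16 + (140 + 2*(-210)²)) = 2514/(42*(1/16) + (140 + 2*44100)) = 2514/(21/8 + (140 + 88200)) = 2514/(21/8 + 88340) = 2514/(706741/8) = 2514*(8/706741) = 20112/706741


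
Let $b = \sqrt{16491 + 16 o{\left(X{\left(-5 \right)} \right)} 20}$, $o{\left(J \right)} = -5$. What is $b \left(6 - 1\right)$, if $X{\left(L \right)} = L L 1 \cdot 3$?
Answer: $5 \sqrt{14891} \approx 610.14$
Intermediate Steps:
$X{\left(L \right)} = 3 L^{2}$ ($X{\left(L \right)} = L L 3 = L 3 L = 3 L^{2}$)
$b = \sqrt{14891}$ ($b = \sqrt{16491 + 16 \left(-5\right) 20} = \sqrt{16491 - 1600} = \sqrt{14891} \approx 122.03$)
$b \left(6 - 1\right) = \sqrt{14891} \left(6 - 1\right) = \sqrt{14891} \cdot 5 = 5 \sqrt{14891}$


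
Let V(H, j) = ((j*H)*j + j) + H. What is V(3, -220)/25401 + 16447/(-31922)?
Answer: 4210377079/810850722 ≈ 5.1925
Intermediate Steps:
V(H, j) = H + j + H*j² (V(H, j) = ((H*j)*j + j) + H = (H*j² + j) + H = (j + H*j²) + H = H + j + H*j²)
V(3, -220)/25401 + 16447/(-31922) = (3 - 220 + 3*(-220)²)/25401 + 16447/(-31922) = (3 - 220 + 3*48400)*(1/25401) + 16447*(-1/31922) = (3 - 220 + 145200)*(1/25401) - 16447/31922 = 144983*(1/25401) - 16447/31922 = 144983/25401 - 16447/31922 = 4210377079/810850722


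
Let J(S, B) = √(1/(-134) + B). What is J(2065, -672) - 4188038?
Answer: -4188038 + I*√12066566/134 ≈ -4.188e+6 + 25.923*I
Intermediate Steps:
J(S, B) = √(-1/134 + B)
J(2065, -672) - 4188038 = √(-134 + 17956*(-672))/134 - 4188038 = √(-134 - 12066432)/134 - 4188038 = √(-12066566)/134 - 4188038 = (I*√12066566)/134 - 4188038 = I*√12066566/134 - 4188038 = -4188038 + I*√12066566/134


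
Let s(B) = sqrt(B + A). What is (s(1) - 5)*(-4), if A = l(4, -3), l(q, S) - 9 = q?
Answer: 20 - 4*sqrt(14) ≈ 5.0334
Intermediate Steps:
l(q, S) = 9 + q
A = 13 (A = 9 + 4 = 13)
s(B) = sqrt(13 + B) (s(B) = sqrt(B + 13) = sqrt(13 + B))
(s(1) - 5)*(-4) = (sqrt(13 + 1) - 5)*(-4) = (sqrt(14) - 5)*(-4) = (-5 + sqrt(14))*(-4) = 20 - 4*sqrt(14)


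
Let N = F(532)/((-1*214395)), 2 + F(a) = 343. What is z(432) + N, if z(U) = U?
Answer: 92618299/214395 ≈ 432.00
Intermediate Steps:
F(a) = 341 (F(a) = -2 + 343 = 341)
N = -341/214395 (N = 341/((-1*214395)) = 341/(-214395) = 341*(-1/214395) = -341/214395 ≈ -0.0015905)
z(432) + N = 432 - 341/214395 = 92618299/214395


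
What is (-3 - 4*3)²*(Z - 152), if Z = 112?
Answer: -9000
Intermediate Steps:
(-3 - 4*3)²*(Z - 152) = (-3 - 4*3)²*(112 - 152) = (-3 - 12)²*(-40) = (-15)²*(-40) = 225*(-40) = -9000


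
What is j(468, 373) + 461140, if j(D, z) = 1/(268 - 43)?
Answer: 103756501/225 ≈ 4.6114e+5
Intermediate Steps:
j(D, z) = 1/225
j(468, 373) + 461140 = 1/225 + 461140 = 103756501/225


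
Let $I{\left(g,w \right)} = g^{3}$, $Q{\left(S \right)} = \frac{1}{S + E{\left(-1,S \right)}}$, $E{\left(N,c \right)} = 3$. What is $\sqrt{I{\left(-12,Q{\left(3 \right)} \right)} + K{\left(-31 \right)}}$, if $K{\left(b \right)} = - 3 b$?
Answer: $i \sqrt{1635} \approx 40.435 i$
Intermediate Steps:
$Q{\left(S \right)} = \frac{1}{3 + S}$ ($Q{\left(S \right)} = \frac{1}{S + 3} = \frac{1}{3 + S}$)
$\sqrt{I{\left(-12,Q{\left(3 \right)} \right)} + K{\left(-31 \right)}} = \sqrt{\left(-12\right)^{3} - -93} = \sqrt{-1728 + 93} = \sqrt{-1635} = i \sqrt{1635}$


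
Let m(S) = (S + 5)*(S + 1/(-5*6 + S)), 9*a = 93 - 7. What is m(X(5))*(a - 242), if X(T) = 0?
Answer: 1046/27 ≈ 38.741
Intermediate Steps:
a = 86/9 (a = (93 - 7)/9 = (⅑)*86 = 86/9 ≈ 9.5556)
m(S) = (5 + S)*(S + 1/(-30 + S))
m(X(5))*(a - 242) = ((5 + 0³ - 149*0 - 25*0²)/(-30 + 0))*(86/9 - 242) = ((5 + 0 + 0 - 25*0)/(-30))*(-2092/9) = -(5 + 0 + 0 + 0)/30*(-2092/9) = -1/30*5*(-2092/9) = -⅙*(-2092/9) = 1046/27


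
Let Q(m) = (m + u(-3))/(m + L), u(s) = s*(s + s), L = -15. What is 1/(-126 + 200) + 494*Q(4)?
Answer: -73111/74 ≈ -987.99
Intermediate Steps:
u(s) = 2*s**2 (u(s) = s*(2*s) = 2*s**2)
Q(m) = (18 + m)/(-15 + m) (Q(m) = (m + 2*(-3)**2)/(m - 15) = (m + 2*9)/(-15 + m) = (m + 18)/(-15 + m) = (18 + m)/(-15 + m))
1/(-126 + 200) + 494*Q(4) = 1/(-126 + 200) + 494*((18 + 4)/(-15 + 4)) = 1/74 + 494*(22/(-11)) = 1/74 + 494*(-1/11*22) = 1/74 + 494*(-2) = 1/74 - 988 = -73111/74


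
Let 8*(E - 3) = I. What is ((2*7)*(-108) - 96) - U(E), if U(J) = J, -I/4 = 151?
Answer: -3071/2 ≈ -1535.5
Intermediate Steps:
I = -604 (I = -4*151 = -604)
E = -145/2 (E = 3 + (⅛)*(-604) = 3 - 151/2 = -145/2 ≈ -72.500)
((2*7)*(-108) - 96) - U(E) = ((2*7)*(-108) - 96) - 1*(-145/2) = (14*(-108) - 96) + 145/2 = (-1512 - 96) + 145/2 = -1608 + 145/2 = -3071/2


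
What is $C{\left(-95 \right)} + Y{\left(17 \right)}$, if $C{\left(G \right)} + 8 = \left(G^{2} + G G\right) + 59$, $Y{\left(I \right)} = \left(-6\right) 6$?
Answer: $18065$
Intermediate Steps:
$Y{\left(I \right)} = -36$
$C{\left(G \right)} = 51 + 2 G^{2}$ ($C{\left(G \right)} = -8 + \left(\left(G^{2} + G G\right) + 59\right) = -8 + \left(\left(G^{2} + G^{2}\right) + 59\right) = -8 + \left(2 G^{2} + 59\right) = -8 + \left(59 + 2 G^{2}\right) = 51 + 2 G^{2}$)
$C{\left(-95 \right)} + Y{\left(17 \right)} = \left(51 + 2 \left(-95\right)^{2}\right) - 36 = \left(51 + 2 \cdot 9025\right) - 36 = \left(51 + 18050\right) - 36 = 18101 - 36 = 18065$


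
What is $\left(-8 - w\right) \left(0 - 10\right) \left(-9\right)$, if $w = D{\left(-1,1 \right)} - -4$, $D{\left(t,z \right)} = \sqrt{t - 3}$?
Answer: $-1080 - 180 i \approx -1080.0 - 180.0 i$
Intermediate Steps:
$D{\left(t,z \right)} = \sqrt{-3 + t}$
$w = 4 + 2 i$ ($w = \sqrt{-3 - 1} - -4 = \sqrt{-4} + 4 = 2 i + 4 = 4 + 2 i \approx 4.0 + 2.0 i$)
$\left(-8 - w\right) \left(0 - 10\right) \left(-9\right) = \left(-8 - \left(4 + 2 i\right)\right) \left(0 - 10\right) \left(-9\right) = \left(-12 - 2 i\right) \left(-10\right) \left(-9\right) = \left(120 + 20 i\right) \left(-9\right) = -1080 - 180 i$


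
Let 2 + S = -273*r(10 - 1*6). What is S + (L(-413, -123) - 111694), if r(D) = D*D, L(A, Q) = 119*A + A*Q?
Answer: -114412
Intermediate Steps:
r(D) = D²
S = -4370 (S = -2 - 273*(10 - 1*6)² = -2 - 273*(10 - 6)² = -2 - 273*4² = -2 - 273*16 = -2 - 4368 = -4370)
S + (L(-413, -123) - 111694) = -4370 + (-413*(119 - 123) - 111694) = -4370 + (-413*(-4) - 111694) = -4370 + (1652 - 111694) = -4370 - 110042 = -114412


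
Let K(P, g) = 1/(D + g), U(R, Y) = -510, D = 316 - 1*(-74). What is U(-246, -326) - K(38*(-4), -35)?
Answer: -181051/355 ≈ -510.00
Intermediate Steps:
D = 390 (D = 316 + 74 = 390)
K(P, g) = 1/(390 + g)
U(-246, -326) - K(38*(-4), -35) = -510 - 1/(390 - 35) = -510 - 1/355 = -181051/355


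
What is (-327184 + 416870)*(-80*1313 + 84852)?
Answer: -1810580968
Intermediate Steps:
(-327184 + 416870)*(-80*1313 + 84852) = 89686*(-105040 + 84852) = 89686*(-20188) = -1810580968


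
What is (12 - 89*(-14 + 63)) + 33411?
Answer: 29062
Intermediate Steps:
(12 - 89*(-14 + 63)) + 33411 = (12 - 89*49) + 33411 = (12 - 4361) + 33411 = -4349 + 33411 = 29062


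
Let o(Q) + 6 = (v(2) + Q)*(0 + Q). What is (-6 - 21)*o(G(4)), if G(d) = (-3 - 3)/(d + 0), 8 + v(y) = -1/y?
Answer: -243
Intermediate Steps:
v(y) = -8 - 1/y
G(d) = -6/d
o(Q) = -6 + Q*(-17/2 + Q) (o(Q) = -6 + ((-8 - 1/2) + Q)*(0 + Q) = -6 + ((-8 - 1*½) + Q)*Q = -6 + ((-8 - ½) + Q)*Q = -6 + (-17/2 + Q)*Q = -6 + Q*(-17/2 + Q))
(-6 - 21)*o(G(4)) = (-6 - 21)*(-6 + (-6/4)² - (-51)/4) = -27*(-6 + (-6*¼)² - (-51)/4) = -27*(-6 + (-3/2)² - 17/2*(-3/2)) = -27*(-6 + 9/4 + 51/4) = -27*9 = -243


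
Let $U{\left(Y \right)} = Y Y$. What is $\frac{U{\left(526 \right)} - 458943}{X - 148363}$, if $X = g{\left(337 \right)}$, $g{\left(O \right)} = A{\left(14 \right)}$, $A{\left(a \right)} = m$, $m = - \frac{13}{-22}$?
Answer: $\frac{22154}{18033} \approx 1.2285$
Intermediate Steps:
$m = \frac{13}{22}$ ($m = \left(-13\right) \left(- \frac{1}{22}\right) = \frac{13}{22} \approx 0.59091$)
$A{\left(a \right)} = \frac{13}{22}$
$g{\left(O \right)} = \frac{13}{22}$
$X = \frac{13}{22} \approx 0.59091$
$U{\left(Y \right)} = Y^{2}$
$\frac{U{\left(526 \right)} - 458943}{X - 148363} = \frac{526^{2} - 458943}{\frac{13}{22} - 148363} = \frac{276676 - 458943}{- \frac{3263973}{22}} = \left(-182267\right) \left(- \frac{22}{3263973}\right) = \frac{22154}{18033}$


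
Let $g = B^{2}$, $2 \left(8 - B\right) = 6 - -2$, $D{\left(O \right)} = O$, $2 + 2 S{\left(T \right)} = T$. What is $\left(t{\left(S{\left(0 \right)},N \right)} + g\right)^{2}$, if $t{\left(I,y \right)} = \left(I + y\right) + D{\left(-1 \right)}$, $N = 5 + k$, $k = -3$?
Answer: $256$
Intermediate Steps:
$S{\left(T \right)} = -1 + \frac{T}{2}$
$N = 2$ ($N = 5 - 3 = 2$)
$B = 4$ ($B = 8 - \frac{6 - -2}{2} = 8 - \frac{6 + 2}{2} = 8 - 4 = 4$)
$t{\left(I,y \right)} = -1 + I + y$ ($t{\left(I,y \right)} = \left(I + y\right) - 1 = -1 + I + y$)
$g = 16$ ($g = 4^{2} = 16$)
$\left(t{\left(S{\left(0 \right)},N \right)} + g\right)^{2} = \left(\left(-1 + \left(-1 + \frac{1}{2} \cdot 0\right) + 2\right) + 16\right)^{2} = \left(\left(-1 + \left(-1 + 0\right) + 2\right) + 16\right)^{2} = \left(\left(-1 - 1 + 2\right) + 16\right)^{2} = \left(0 + 16\right)^{2} = 16^{2} = 256$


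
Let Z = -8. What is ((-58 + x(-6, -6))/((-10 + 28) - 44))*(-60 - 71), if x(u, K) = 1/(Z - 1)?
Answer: -68513/234 ≈ -292.79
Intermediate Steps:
x(u, K) = -⅑ (x(u, K) = 1/(-8 - 1) = 1/(-9) = -⅑)
((-58 + x(-6, -6))/((-10 + 28) - 44))*(-60 - 71) = ((-58 - ⅑)/((-10 + 28) - 44))*(-60 - 71) = -523/(9*(18 - 44))*(-131) = -523/9/(-26)*(-131) = -523/9*(-1/26)*(-131) = (523/234)*(-131) = -68513/234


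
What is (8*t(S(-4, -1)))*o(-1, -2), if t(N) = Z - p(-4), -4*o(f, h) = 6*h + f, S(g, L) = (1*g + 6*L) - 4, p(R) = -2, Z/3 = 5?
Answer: 442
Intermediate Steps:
Z = 15 (Z = 3*5 = 15)
S(g, L) = -4 + g + 6*L (S(g, L) = (g + 6*L) - 4 = -4 + g + 6*L)
o(f, h) = -3*h/2 - f/4 (o(f, h) = -(6*h + f)/4 = -(f + 6*h)/4 = -3*h/2 - f/4)
t(N) = 17 (t(N) = 15 - 1*(-2) = 15 + 2 = 17)
(8*t(S(-4, -1)))*o(-1, -2) = (8*17)*(-3/2*(-2) - ¼*(-1)) = 136*(3 + ¼) = 136*(13/4) = 442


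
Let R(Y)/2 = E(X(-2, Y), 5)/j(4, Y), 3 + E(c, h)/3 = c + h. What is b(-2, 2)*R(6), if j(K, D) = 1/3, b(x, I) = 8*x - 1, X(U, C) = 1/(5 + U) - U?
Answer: -1326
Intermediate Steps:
E(c, h) = -9 + 3*c + 3*h (E(c, h) = -9 + 3*(c + h) = -9 + (3*c + 3*h) = -9 + 3*c + 3*h)
b(x, I) = -1 + 8*x
j(K, D) = ⅓
R(Y) = 78 (R(Y) = 2*((-9 + 3*((1 - 1*(-2)² - 5*(-2))/(5 - 2)) + 3*5)/(⅓)) = 2*((-9 + 3*((1 - 1*4 + 10)/3) + 15)*3) = 2*((-9 + 3*((1 - 4 + 10)/3) + 15)*3) = 2*((-9 + 3*((⅓)*7) + 15)*3) = 2*((-9 + 3*(7/3) + 15)*3) = 2*((-9 + 7 + 15)*3) = 2*(13*3) = 2*39 = 78)
b(-2, 2)*R(6) = (-1 + 8*(-2))*78 = (-1 - 16)*78 = -17*78 = -1326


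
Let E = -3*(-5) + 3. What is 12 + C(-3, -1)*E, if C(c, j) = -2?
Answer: -24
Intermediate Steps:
E = 18 (E = 15 + 3 = 18)
12 + C(-3, -1)*E = 12 - 2*18 = 12 - 36 = -24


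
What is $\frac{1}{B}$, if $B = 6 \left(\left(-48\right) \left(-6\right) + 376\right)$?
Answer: $\frac{1}{3984} \approx 0.000251$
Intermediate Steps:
$B = 3984$ ($B = 6 \left(288 + 376\right) = 6 \cdot 664 = 3984$)
$\frac{1}{B} = \frac{1}{3984}$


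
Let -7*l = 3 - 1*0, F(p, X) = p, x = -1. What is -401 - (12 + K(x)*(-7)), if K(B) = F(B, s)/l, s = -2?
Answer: -1190/3 ≈ -396.67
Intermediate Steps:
l = -3/7 (l = -(3 - 1*0)/7 = -(3 + 0)/7 = -⅐*3 = -3/7 ≈ -0.42857)
K(B) = -7*B/3 (K(B) = B/(-3/7) = B*(-7/3) = -7*B/3)
-401 - (12 + K(x)*(-7)) = -401 - (12 - 7/3*(-1)*(-7)) = -401 - (12 + (7/3)*(-7)) = -401 - (12 - 49/3) = -401 - 1*(-13/3) = -401 + 13/3 = -1190/3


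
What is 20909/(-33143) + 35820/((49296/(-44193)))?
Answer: -4372181362187/136151444 ≈ -32113.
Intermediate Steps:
20909/(-33143) + 35820/((49296/(-44193))) = 20909*(-1/33143) + 35820/((49296*(-1/44193))) = -20909/33143 + 35820/(-16432/14731) = -20909/33143 + 35820*(-14731/16432) = -20909/33143 - 131916105/4108 = -4372181362187/136151444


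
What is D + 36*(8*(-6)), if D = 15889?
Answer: 14161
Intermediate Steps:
D + 36*(8*(-6)) = 15889 + 36*(8*(-6)) = 15889 + 36*(-48) = 15889 - 1728 = 14161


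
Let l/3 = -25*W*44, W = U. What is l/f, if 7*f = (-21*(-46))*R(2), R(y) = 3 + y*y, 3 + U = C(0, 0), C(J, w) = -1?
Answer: 2200/161 ≈ 13.665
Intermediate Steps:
U = -4 (U = -3 - 1 = -4)
W = -4
R(y) = 3 + y**2
f = 966 (f = ((-21*(-46))*(3 + 2**2))/7 = (966*(3 + 4))/7 = (966*7)/7 = (1/7)*6762 = 966)
l = 13200 (l = 3*(-25*(-4)*44) = 3*(100*44) = 3*4400 = 13200)
l/f = 13200/966 = 13200*(1/966) = 2200/161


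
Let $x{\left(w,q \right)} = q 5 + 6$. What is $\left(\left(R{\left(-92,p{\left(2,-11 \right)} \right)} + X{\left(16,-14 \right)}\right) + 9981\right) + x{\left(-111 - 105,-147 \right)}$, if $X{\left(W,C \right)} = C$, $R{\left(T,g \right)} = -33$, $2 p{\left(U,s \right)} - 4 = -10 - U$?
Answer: $9205$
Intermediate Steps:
$p{\left(U,s \right)} = -3 - \frac{U}{2}$ ($p{\left(U,s \right)} = 2 + \frac{-10 - U}{2} = 2 - \left(5 + \frac{U}{2}\right) = -3 - \frac{U}{2}$)
$x{\left(w,q \right)} = 6 + 5 q$ ($x{\left(w,q \right)} = 5 q + 6 = 6 + 5 q$)
$\left(\left(R{\left(-92,p{\left(2,-11 \right)} \right)} + X{\left(16,-14 \right)}\right) + 9981\right) + x{\left(-111 - 105,-147 \right)} = \left(\left(-33 - 14\right) + 9981\right) + \left(6 + 5 \left(-147\right)\right) = \left(-47 + 9981\right) + \left(6 - 735\right) = 9934 - 729 = 9205$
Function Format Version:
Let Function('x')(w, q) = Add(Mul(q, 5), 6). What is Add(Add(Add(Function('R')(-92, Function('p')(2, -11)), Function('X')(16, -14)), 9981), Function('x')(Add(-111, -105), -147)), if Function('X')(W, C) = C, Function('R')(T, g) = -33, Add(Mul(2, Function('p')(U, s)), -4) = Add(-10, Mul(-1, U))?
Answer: 9205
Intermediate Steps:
Function('p')(U, s) = Add(-3, Mul(Rational(-1, 2), U)) (Function('p')(U, s) = Add(2, Mul(Rational(1, 2), Add(-10, Mul(-1, U)))) = Add(2, Add(-5, Mul(Rational(-1, 2), U))) = Add(-3, Mul(Rational(-1, 2), U)))
Function('x')(w, q) = Add(6, Mul(5, q)) (Function('x')(w, q) = Add(Mul(5, q), 6) = Add(6, Mul(5, q)))
Add(Add(Add(Function('R')(-92, Function('p')(2, -11)), Function('X')(16, -14)), 9981), Function('x')(Add(-111, -105), -147)) = Add(Add(Add(-33, -14), 9981), Add(6, Mul(5, -147))) = Add(Add(-47, 9981), Add(6, -735)) = Add(9934, -729) = 9205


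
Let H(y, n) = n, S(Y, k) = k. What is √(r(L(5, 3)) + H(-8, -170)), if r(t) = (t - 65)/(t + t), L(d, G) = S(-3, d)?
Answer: 4*I*√11 ≈ 13.266*I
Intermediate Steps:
L(d, G) = d
r(t) = (-65 + t)/(2*t) (r(t) = (-65 + t)/((2*t)) = (-65 + t)*(1/(2*t)) = (-65 + t)/(2*t))
√(r(L(5, 3)) + H(-8, -170)) = √((½)*(-65 + 5)/5 - 170) = √((½)*(⅕)*(-60) - 170) = √(-6 - 170) = √(-176) = 4*I*√11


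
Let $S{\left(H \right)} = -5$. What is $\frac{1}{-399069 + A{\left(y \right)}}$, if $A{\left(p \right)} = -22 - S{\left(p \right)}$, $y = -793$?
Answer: $- \frac{1}{399086} \approx -2.5057 \cdot 10^{-6}$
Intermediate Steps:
$A{\left(p \right)} = -17$ ($A{\left(p \right)} = -22 - -5 = -22 + 5 = -17$)
$\frac{1}{-399069 + A{\left(y \right)}} = \frac{1}{-399069 - 17} = \frac{1}{-399086} = - \frac{1}{399086}$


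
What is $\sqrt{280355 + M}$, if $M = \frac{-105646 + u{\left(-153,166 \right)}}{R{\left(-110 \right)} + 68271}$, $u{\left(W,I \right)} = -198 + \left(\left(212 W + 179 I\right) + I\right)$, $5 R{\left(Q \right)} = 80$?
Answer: $\frac{\sqrt{1307320026610195}}{68287} \approx 529.48$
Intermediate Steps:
$R{\left(Q \right)} = 16$ ($R{\left(Q \right)} = \frac{1}{5} \cdot 80 = 16$)
$u{\left(W,I \right)} = -198 + 180 I + 212 W$ ($u{\left(W,I \right)} = -198 + \left(\left(179 I + 212 W\right) + I\right) = -198 + \left(180 I + 212 W\right) = -198 + 180 I + 212 W$)
$M = - \frac{108400}{68287}$ ($M = \frac{-105646 + \left(-198 + 180 \cdot 166 + 212 \left(-153\right)\right)}{16 + 68271} = \frac{-105646 - 2754}{68287} = \left(-105646 - 2754\right) \frac{1}{68287} = \left(-108400\right) \frac{1}{68287} = - \frac{108400}{68287} \approx -1.5874$)
$\sqrt{280355 + M} = \sqrt{280355 - \frac{108400}{68287}} = \sqrt{\frac{19144493485}{68287}} = \frac{\sqrt{1307320026610195}}{68287}$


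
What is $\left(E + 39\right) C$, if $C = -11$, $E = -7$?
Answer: $-352$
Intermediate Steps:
$\left(E + 39\right) C = \left(-7 + 39\right) \left(-11\right) = 32 \left(-11\right) = -352$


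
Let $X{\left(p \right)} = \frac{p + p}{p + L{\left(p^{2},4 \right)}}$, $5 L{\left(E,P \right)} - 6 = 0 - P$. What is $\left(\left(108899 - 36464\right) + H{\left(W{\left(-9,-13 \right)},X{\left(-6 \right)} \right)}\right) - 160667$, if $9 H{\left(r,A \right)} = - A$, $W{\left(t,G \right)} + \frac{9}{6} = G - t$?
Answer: $- \frac{1852877}{21} \approx -88232.0$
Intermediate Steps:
$L{\left(E,P \right)} = \frac{6}{5} - \frac{P}{5}$ ($L{\left(E,P \right)} = \frac{6}{5} + \frac{0 - P}{5} = \frac{6}{5} + \frac{\left(-1\right) P}{5} = \frac{6}{5} - \frac{P}{5}$)
$W{\left(t,G \right)} = - \frac{3}{2} + G - t$ ($W{\left(t,G \right)} = - \frac{3}{2} + \left(G - t\right) = - \frac{3}{2} + G - t$)
$X{\left(p \right)} = \frac{2 p}{\frac{2}{5} + p}$ ($X{\left(p \right)} = \frac{p + p}{p + \left(\frac{6}{5} - \frac{4}{5}\right)} = \frac{2 p}{p + \left(\frac{6}{5} - \frac{4}{5}\right)} = \frac{2 p}{p + \frac{2}{5}} = \frac{2 p}{\frac{2}{5} + p}$)
$H{\left(r,A \right)} = - \frac{A}{9}$ ($H{\left(r,A \right)} = \frac{\left(-1\right) A}{9} = - \frac{A}{9}$)
$\left(\left(108899 - 36464\right) + H{\left(W{\left(-9,-13 \right)},X{\left(-6 \right)} \right)}\right) - 160667 = \left(\left(108899 - 36464\right) - \frac{10 \left(-6\right) \frac{1}{2 + 5 \left(-6\right)}}{9}\right) - 160667 = \left(\left(108899 - 36464\right) - \frac{10 \left(-6\right) \frac{1}{2 - 30}}{9}\right) - 160667 = \left(72435 - \frac{10 \left(-6\right) \frac{1}{-28}}{9}\right) - 160667 = \left(72435 - \frac{10 \left(-6\right) \left(- \frac{1}{28}\right)}{9}\right) - 160667 = \left(72435 - \frac{5}{21}\right) - 160667 = \frac{1521130}{21} - 160667 = - \frac{1852877}{21}$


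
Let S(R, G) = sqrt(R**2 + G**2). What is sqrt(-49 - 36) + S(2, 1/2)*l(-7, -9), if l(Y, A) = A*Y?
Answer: 63*sqrt(17)/2 + I*sqrt(85) ≈ 129.88 + 9.2195*I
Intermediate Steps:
S(R, G) = sqrt(G**2 + R**2)
sqrt(-49 - 36) + S(2, 1/2)*l(-7, -9) = sqrt(-49 - 36) + sqrt((1/2)**2 + 2**2)*(-9*(-7)) = sqrt(-85) + sqrt((1/2)**2 + 4)*63 = I*sqrt(85) + sqrt(1/4 + 4)*63 = I*sqrt(85) + sqrt(17/4)*63 = I*sqrt(85) + (sqrt(17)/2)*63 = I*sqrt(85) + 63*sqrt(17)/2 = 63*sqrt(17)/2 + I*sqrt(85)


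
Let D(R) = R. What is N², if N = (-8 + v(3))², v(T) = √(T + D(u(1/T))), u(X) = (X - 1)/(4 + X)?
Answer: (104 - √481)⁴/28561 ≈ 1588.3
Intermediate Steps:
u(X) = (-1 + X)/(4 + X)
v(T) = √(T + (-1 + 1/T)/(4 + 1/T))
N = (-8 + √481/13)² (N = (-8 + √((1 + 4*3²)/(1 + 4*3)))² = (-8 + √((1 + 4*9)/(1 + 12)))² = (-8 + √((1 + 36)/13))² = (-8 + √((1/13)*37))² = (-8 + √(37/13))² = (-8 + √481/13)² ≈ 39.853)
N² = ((104 - √481)²/169)² = (104 - √481)⁴/28561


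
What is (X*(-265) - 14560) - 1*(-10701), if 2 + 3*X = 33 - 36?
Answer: -10252/3 ≈ -3417.3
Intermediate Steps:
X = -5/3 (X = -2/3 + (33 - 36)/3 = -2/3 + (1/3)*(-3) = -2/3 - 1 = -5/3 ≈ -1.6667)
(X*(-265) - 14560) - 1*(-10701) = (-5/3*(-265) - 14560) - 1*(-10701) = (1325/3 - 14560) + 10701 = -42355/3 + 10701 = -10252/3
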